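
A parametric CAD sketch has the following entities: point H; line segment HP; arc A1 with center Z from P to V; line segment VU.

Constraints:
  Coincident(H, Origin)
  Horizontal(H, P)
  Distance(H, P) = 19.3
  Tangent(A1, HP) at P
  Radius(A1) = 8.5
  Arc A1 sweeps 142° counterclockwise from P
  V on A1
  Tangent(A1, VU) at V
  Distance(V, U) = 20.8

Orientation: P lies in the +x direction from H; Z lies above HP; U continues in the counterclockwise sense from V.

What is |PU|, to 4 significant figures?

30.14

H is at the origin; H and P share the same y with |HP| = 19.3 and P on the +x side, so P = (19.30, 0.000). Since A1 is tangent to HP there, ZP ⟂ HP, so Z = P + (0, 8.5) = (19.30, 8.500). On A1, P sits at bearing -90° from Z; a 142° counterclockwise sweep puts V at bearing 52°, so V = Z + 8.5·(cos 52°, sin 52°) = (24.53, 15.20). The tangent condition forces ZV to be normal to VU, so VU runs along (−sin 52°, cos 52°); with |VU| = 20.8, U = (8.142, 28.00). Then |PU| = |U − P| = 30.14.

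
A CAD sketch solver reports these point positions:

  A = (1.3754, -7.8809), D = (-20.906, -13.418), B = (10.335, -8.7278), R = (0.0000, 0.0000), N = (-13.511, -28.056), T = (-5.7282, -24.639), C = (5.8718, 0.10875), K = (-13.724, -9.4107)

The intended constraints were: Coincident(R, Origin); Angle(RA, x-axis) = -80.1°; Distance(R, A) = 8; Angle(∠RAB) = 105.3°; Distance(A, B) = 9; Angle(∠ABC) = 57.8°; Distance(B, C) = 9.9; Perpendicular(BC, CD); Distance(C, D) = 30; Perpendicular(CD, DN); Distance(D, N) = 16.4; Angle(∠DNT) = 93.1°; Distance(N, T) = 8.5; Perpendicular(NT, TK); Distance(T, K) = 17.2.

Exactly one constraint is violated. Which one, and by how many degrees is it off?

Perpendicular(NT, TK) — off by 4.00°.

R = (0.00, 0.00) ✓; RA at -80.10° ✓; |RA| = 8.000 ✓; ∠RAB = 105.3° ✓; |AB| = 9.000 ✓; ∠ABC = 57.80° ✓; |BC| = 9.900 ✓; ∠(BC, CD) = 90.00° ✓; |CD| = 30.00 ✓; ∠(CD, DN) = 90.00° ✓; |DN| = 16.40 ✓; ∠DNT = 93.10° ✓; |NT| = 8.500 ✓; ∠(NT, TK) = 94.00° ✗; |TK| = 17.20 ✓.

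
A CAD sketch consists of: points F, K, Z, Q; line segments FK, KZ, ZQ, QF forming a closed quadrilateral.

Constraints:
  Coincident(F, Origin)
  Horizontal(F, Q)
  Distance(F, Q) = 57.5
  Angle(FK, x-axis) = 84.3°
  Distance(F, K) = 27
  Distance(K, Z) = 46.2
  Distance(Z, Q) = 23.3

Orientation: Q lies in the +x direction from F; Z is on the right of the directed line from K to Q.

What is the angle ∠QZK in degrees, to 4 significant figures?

119.2°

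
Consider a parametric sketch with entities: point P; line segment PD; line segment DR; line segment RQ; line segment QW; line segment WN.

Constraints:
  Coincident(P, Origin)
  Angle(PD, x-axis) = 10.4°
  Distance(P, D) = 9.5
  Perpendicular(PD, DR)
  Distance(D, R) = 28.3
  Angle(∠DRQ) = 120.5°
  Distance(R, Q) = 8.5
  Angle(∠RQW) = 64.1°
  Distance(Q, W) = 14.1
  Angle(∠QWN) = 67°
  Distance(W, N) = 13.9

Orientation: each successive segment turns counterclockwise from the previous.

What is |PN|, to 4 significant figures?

27.00

P is at the origin; PD runs at 10.4° with length 9.5, so D = (9.344, 1.715). PD is perpendicular to DR, so DR runs at 100.4°; with |DR| = 28.3, R = (4.235, 29.55). ∠DRQ = 120.5° gives RQ at 159.9° from the x-axis; with |RQ| = 8.5, Q = (-3.747, 32.47). ∠RQW = 64.1° gives QW at -84.20° from the x-axis; with |QW| = 14.1, W = (-2.322, 18.44). ∠QWN = 67.0° gives WN at 28.80° from the x-axis; with |WN| = 13.9, N = (9.858, 25.14). Then |PN| = |N − P| = 27.00.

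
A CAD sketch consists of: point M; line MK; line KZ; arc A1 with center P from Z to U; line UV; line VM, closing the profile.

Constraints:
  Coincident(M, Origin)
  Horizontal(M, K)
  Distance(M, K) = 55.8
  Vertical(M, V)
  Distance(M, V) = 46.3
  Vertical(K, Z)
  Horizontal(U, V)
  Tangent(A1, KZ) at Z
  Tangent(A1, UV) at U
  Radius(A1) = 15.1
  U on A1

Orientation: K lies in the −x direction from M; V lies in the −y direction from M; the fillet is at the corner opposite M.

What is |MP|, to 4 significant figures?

51.28

M and V share the same x with |MV| = 46.3 and V on the −y side, so V = (0.000, -46.30). The virtual corner opposite M is at (-55.80, -46.30). The tangent condition forces PZ to be normal to KZ and A1 meets UV tangentially, so PU is at right angles to UV, with radius 15.1, so the center P sits 15.1 in from both sides at P = (-40.70, -31.20). Then |MP| = |P − M| = 51.28.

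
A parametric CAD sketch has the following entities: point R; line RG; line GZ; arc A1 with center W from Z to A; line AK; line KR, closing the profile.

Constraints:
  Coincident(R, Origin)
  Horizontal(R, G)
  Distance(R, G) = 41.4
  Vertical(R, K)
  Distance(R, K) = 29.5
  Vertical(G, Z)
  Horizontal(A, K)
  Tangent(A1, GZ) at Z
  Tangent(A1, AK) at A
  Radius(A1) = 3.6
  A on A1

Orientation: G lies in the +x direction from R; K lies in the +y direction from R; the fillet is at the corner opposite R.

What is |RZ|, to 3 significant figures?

48.8

R is at the origin; R and G share the same y with |RG| = 41.4 and G on the +x side, so G = (41.4, 0.00). RK is vertical with |RK| = 29.5 and K on the +y side, so K = (0.00, 29.5). The virtual corner opposite R is at (41.4, 29.5). Tangency of A1 to GZ means the radius WZ is perpendicular to GZ and A1 meets AK tangentially, so WA is at right angles to AK, with radius 3.6, so the center W sits 3.6 in from both sides at W = (37.8, 25.9). That places the tangent points at Z = (41.4, 25.9) on GZ and A = (37.8, 29.5) on AK. Then |RZ| = |Z − R| = 48.8.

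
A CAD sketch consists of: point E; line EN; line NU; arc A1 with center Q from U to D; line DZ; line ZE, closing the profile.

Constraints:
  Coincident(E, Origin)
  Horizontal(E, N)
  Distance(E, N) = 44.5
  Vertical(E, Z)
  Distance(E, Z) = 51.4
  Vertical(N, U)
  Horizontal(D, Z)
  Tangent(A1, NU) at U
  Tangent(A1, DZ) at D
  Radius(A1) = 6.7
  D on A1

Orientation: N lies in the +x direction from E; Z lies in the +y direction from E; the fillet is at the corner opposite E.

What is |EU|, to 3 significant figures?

63.1

The virtual corner opposite E is at (44.5, 51.4). Since A1 is tangent to NU there, QU ⟂ NU and since A1 is tangent to DZ there, QD ⟂ DZ, with radius 6.7, so the center Q sits 6.7 in from both sides at Q = (37.8, 44.7). That places the tangent points at U = (44.5, 44.7) on NU and D = (37.8, 51.4) on DZ. Then |EU| = |U − E| = 63.1.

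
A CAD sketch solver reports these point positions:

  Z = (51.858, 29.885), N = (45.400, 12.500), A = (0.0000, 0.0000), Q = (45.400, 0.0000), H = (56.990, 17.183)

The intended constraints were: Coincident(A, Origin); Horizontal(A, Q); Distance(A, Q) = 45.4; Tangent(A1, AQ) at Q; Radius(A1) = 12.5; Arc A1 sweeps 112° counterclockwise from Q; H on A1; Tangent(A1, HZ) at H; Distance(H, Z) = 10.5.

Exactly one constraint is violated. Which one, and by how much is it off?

Distance(H, Z) = 10.5 — off by 3.20.

A = (0.00, 0.00) ✓; A.y = 0.00, Q.y = 0.00 ✓; |AQ| = 45.40 ✓; ∠(NQ, QA) = 90.00° ✓; |NQ| = 12.50 ✓; bearing(N→H) − bearing(N→Q) = 112.0° ✓; |NH| = 12.50 ✓; ∠(NH, HZ) = 90.00° ✓; |HZ| = 13.70 ✗.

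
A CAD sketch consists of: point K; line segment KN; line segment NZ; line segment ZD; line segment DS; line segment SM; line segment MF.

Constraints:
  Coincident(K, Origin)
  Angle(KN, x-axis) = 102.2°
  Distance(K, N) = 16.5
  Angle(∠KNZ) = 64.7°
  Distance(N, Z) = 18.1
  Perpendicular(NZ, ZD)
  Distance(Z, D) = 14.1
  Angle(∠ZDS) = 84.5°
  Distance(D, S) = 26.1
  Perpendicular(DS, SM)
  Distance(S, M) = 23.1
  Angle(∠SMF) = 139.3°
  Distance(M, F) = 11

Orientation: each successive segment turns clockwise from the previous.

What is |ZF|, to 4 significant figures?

24.73

K is at the origin; KN runs at 102.2° with length 16.5, so N = (-3.487, 16.13). ∠KNZ = 64.7° gives NZ at -13.10° from the x-axis; with |NZ| = 18.1, Z = (14.14, 12.02). NZ is perpendicular to ZD, so ZD runs at -103.1°; with |ZD| = 14.1, D = (10.95, -1.708). ∠ZDS = 84.5° gives DS at 161.4° from the x-axis; with |DS| = 26.1, S = (-13.79, 6.617). DS is perpendicular to SM, so SM runs at 71.40°; with |SM| = 23.1, M = (-6.422, 28.51). ∠SMF = 139.3° gives MF at 30.70° from the x-axis; with |MF| = 11.0, F = (3.036, 34.13). Then |ZF| = |F − Z| = 24.73.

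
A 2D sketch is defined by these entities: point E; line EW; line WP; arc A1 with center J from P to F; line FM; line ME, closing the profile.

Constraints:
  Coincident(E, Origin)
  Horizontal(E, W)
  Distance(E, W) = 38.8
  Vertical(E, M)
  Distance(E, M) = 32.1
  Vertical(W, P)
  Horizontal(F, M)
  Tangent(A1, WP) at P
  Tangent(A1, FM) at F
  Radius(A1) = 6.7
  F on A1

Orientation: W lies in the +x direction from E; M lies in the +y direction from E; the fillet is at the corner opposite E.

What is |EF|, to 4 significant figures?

45.40

The virtual corner opposite E is at (38.80, 32.10). Tangency of A1 to WP means the radius JP is perpendicular to WP and A1 meets FM tangentially, so JF is at right angles to FM, with radius 6.7, so the center J sits 6.7 in from both sides at J = (32.10, 25.40). That places the tangent points at P = (38.80, 25.40) on WP and F = (32.10, 32.10) on FM. Then |EF| = |F − E| = 45.40.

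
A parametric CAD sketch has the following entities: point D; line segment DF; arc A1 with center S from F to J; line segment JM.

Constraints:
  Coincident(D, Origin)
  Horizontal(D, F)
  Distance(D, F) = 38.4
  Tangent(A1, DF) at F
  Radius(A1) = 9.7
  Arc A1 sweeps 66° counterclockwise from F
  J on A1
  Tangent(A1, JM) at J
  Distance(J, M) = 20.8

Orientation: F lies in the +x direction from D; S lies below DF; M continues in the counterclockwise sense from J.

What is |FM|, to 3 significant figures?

30.2

D is at the origin; DF is horizontal with |DF| = 38.4 and F on the +x side, so F = (38.4, 0.00). The tangent condition forces SF to be normal to DF, so S = F + (0, -9.7) = (38.4, -9.70). On A1, F sits at bearing 90° from S; a 66° counterclockwise sweep puts J at bearing 156°, so J = S + 9.7·(cos 156°, sin 156°) = (29.5, -5.75). A1 meets JM tangentially, so SJ is at right angles to JM, so JM runs along (−sin 156°, cos 156°); with |JM| = 20.8, M = (21.1, -24.8). Then |FM| = |M − F| = 30.2.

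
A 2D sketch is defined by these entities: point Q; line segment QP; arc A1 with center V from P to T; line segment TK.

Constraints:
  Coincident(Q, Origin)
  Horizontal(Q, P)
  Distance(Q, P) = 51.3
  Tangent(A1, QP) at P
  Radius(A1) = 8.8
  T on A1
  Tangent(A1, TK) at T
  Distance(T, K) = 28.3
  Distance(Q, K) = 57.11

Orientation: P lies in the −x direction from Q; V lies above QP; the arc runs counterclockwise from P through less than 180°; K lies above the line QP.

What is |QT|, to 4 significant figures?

43.45

Checks: ∠(VP, PQ) = 90.00° ✓; |VT| = 8.800 ✓; ∠(VT, TK) = 90.00° ✓; |TK| = 28.30 ✓; |QK| = 57.11 ✓.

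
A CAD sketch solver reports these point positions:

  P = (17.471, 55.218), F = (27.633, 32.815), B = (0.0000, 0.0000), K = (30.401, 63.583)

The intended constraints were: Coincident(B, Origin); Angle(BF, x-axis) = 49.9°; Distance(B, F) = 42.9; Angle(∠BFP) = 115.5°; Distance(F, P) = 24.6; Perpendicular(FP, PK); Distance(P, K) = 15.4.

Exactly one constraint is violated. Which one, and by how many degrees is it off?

Perpendicular(FP, PK) — off by 8.50°.

B = (0.00, 0.00) ✓; BF at 49.90° ✓; |BF| = 42.90 ✓; ∠BFP = 115.5° ✓; |FP| = 24.60 ✓; ∠(FP, PK) = 81.50° ✗; |PK| = 15.40 ✓.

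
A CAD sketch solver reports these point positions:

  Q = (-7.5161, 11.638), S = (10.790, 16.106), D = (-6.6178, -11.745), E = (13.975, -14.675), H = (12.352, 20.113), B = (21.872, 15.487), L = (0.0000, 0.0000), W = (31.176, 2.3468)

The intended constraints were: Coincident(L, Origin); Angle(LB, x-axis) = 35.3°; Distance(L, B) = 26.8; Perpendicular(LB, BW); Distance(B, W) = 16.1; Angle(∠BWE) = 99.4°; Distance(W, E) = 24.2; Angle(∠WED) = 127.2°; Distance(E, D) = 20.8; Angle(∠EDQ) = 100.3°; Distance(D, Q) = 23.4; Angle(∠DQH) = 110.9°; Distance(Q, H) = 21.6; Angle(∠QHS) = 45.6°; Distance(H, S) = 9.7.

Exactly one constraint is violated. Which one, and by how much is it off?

Distance(H, S) = 9.7 — off by 5.40.

L = (0.00, 0.00) ✓; LB at 35.30° ✓; |LB| = 26.80 ✓; ∠(LB, BW) = 90.00° ✓; |BW| = 16.10 ✓; ∠BWE = 99.40° ✓; |WE| = 24.20 ✓; ∠WED = 127.2° ✓; |ED| = 20.80 ✓; ∠EDQ = 100.3° ✓; |DQ| = 23.40 ✓; ∠DQH = 110.9° ✓; |QH| = 21.60 ✓; ∠QHS = 45.60° ✓; |HS| = 4.301 ✗.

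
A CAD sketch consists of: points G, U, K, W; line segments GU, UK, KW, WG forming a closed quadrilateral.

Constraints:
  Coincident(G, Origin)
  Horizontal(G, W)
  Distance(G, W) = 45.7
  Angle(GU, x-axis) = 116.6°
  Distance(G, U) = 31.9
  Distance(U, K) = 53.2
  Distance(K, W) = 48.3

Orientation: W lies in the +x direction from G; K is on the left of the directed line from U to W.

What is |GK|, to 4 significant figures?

59.09

G is at the origin; G and W share the same y with |GW| = 45.7 and W in +x, so W = (45.7, 0). GU runs at 116.6° with |GU| = 31.9, so U = (-14.28, 28.52). K is determined by |UK| = 53.2 and |KW| = 48.3 together: it lies at the intersection of circle(U, 53.2) and circle(W, 48.3). With |UW| = 66.42, the foot of the radical line on UW is 36.95 from U and the perpendicular offset is √(53.2² − 36.95²) = 38.27. Taking the left-of-UW solution: K = (35.52, 47.22).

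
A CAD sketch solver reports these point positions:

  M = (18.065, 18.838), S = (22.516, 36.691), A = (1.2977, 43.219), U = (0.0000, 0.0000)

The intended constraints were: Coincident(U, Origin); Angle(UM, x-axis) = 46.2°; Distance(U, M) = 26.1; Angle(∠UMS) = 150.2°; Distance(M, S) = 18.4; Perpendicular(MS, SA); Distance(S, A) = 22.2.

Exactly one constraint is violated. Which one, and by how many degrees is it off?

Perpendicular(MS, SA) — off by 3.10°.

U = (0.00, 0.00) ✓; UM at 46.20° ✓; |UM| = 26.10 ✓; ∠UMS = 150.2° ✓; |MS| = 18.40 ✓; ∠(MS, SA) = 86.90° ✗; |SA| = 22.20 ✓.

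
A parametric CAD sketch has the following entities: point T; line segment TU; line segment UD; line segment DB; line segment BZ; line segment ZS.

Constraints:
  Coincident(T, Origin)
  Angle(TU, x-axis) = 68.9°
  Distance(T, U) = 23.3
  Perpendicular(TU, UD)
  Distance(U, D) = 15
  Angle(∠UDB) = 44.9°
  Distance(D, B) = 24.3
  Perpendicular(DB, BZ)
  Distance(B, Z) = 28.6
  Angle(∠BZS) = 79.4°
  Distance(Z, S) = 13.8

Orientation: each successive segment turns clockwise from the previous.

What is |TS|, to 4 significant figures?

35.91

DB ⟂ BZ, so BZ runs at 113.8°; with |BZ| = 28.6, Z = (-11.39, 32.70). ∠BZS = 79.4° gives ZS at 13.20° from the x-axis; with |ZS| = 13.8, S = (2.043, 35.85). Then |TS| = |S − T| = 35.91.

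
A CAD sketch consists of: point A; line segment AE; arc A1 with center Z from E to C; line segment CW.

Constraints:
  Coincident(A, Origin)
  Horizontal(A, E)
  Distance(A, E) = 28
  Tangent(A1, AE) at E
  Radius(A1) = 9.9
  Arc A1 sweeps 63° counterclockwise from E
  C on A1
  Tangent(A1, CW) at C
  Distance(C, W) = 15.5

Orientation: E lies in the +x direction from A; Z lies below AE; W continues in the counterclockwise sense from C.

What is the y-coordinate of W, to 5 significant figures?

-19.216

On A1, E sits at bearing 90° from Z; a 63° counterclockwise sweep puts C at bearing 153°, so C = Z + 9.9·(cos 153°, sin 153°) = (19.179, -5.4055). A1 meets CW tangentially, so ZC is at right angles to CW, so CW runs along (−sin 153°, cos 153°); with |CW| = 15.5, W = (12.142, -19.216). So W.y = -19.216.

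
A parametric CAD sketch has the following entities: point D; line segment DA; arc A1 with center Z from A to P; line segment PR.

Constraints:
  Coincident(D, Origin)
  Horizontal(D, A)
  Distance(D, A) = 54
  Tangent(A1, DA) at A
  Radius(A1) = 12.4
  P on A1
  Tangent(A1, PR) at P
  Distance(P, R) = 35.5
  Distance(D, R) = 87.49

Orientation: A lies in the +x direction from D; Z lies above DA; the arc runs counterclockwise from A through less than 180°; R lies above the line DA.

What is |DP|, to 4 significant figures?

66.41

D is at the origin; D and A share the same y with |DA| = 54.0 and A on the +x side, so A = (54.00, 0.000). A1 meets DA tangentially, so ZA is at right angles to DA, so Z = A + (0, 12.4) = (54.00, 12.40). Since ZP ⟂ PR (tangency), |ZR| = √(12.4² + 35.5²) = 37.60 regardless of where P sits on A1. So R lies on both circle(D, 87.49) and circle(Z, 37.60); the above-DA intersection is R = (76.43, 42.58). P is the foot of the tangent from R: P = (65.84, 8.700).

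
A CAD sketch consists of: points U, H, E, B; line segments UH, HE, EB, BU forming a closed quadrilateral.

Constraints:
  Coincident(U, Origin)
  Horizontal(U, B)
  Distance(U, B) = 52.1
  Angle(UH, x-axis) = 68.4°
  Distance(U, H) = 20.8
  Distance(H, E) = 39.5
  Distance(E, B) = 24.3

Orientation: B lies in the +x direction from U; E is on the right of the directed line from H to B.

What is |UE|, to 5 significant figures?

33.560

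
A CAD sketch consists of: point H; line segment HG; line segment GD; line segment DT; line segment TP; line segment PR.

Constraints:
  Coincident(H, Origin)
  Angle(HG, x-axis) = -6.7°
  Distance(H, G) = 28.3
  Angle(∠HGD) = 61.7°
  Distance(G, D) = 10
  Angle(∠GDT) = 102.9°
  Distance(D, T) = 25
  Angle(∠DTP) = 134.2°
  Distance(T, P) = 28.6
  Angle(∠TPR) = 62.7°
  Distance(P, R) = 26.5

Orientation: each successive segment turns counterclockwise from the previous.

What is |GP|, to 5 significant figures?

48.382

∠GDT = 102.9° gives DT at -171.30° from the x-axis; with |DT| = 25.0, T = (-0.28686, 2.2145). ∠DTP = 134.2° gives TP at -125.50° from the x-axis; with |TP| = 28.6, P = (-16.895, -21.069). Then |GP| = |P − G| = 48.382.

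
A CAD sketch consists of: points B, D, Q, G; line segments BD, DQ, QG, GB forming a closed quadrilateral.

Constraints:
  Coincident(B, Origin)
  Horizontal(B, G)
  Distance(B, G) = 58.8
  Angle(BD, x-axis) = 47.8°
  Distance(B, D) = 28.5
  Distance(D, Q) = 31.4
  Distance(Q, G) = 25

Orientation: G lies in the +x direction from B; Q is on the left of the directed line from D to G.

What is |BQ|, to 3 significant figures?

55.7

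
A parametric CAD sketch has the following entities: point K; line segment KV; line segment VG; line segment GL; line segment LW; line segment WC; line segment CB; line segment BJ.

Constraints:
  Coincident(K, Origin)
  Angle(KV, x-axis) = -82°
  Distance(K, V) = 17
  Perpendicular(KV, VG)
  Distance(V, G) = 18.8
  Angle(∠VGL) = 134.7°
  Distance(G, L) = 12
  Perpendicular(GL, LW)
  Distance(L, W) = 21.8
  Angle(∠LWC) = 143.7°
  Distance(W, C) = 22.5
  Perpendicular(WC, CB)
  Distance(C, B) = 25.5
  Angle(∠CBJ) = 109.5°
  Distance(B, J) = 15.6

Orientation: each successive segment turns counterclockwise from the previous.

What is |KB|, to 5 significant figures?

20.737

∠LWC = 143.7° gives WC at 179.60° from the x-axis; with |WC| = 22.5, C = (-11.824, 8.5885). The perpendicularity gives CB at right angles to WC, so CB runs at -90.400°; with |CB| = 25.5, B = (-12.002, -16.911). Then |KB| = |B − K| = 20.737.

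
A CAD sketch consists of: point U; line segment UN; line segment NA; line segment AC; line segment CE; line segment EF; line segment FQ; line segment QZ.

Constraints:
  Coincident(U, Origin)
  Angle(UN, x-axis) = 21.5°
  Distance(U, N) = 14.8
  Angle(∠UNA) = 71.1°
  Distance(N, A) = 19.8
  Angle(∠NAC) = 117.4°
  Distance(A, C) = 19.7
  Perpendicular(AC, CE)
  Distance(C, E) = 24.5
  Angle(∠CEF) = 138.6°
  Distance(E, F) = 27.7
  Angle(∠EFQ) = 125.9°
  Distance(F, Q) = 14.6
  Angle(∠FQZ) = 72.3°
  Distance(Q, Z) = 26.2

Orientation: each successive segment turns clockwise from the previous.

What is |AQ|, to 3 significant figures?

45.8

U is at the origin; UN runs at 21.5° with length 14.8, so N = (13.8, 5.42). ∠UNA = 71.1° gives NA at -87.4° from the x-axis; with |NA| = 19.8, A = (14.7, -14.4). ∠NAC = 117.4° gives AC at -150° from the x-axis; with |AC| = 19.7, C = (-2.39, -24.2). AC is perpendicular to CE, so CE runs at 120°; with |CE| = 24.5, E = (-14.6, -2.99). ∠CEF = 138.6° gives EF at 78.6° from the x-axis; with |EF| = 27.7, F = (-9.17, 24.2). ∠EFQ = 125.9° gives FQ at 24.5° from the x-axis; with |FQ| = 14.6, Q = (4.12, 30.2). Then |AQ| = |Q − A| = 45.8.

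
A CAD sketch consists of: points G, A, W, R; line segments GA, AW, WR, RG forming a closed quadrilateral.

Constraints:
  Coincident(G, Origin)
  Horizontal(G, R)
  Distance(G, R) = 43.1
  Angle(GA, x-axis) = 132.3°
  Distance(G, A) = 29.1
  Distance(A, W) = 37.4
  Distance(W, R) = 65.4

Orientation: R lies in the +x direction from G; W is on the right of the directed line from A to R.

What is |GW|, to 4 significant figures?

25.80

G is at the origin; G and R share the same y with |GR| = 43.1 and R in +x, so R = (43.1, 0). GA runs at 132.3° with |GA| = 29.1, so A = (-19.58, 21.52). W is determined by |AW| = 37.4 and |WR| = 65.4 together: it lies at the intersection of circle(A, 37.4) and circle(R, 65.4). With |AR| = 66.28, the foot of the radical line on AR is 11.42 from A and the perpendicular offset is √(37.4² − 11.42²) = 35.61. Taking the right-of-AR solution: W = (-20.35, -15.87).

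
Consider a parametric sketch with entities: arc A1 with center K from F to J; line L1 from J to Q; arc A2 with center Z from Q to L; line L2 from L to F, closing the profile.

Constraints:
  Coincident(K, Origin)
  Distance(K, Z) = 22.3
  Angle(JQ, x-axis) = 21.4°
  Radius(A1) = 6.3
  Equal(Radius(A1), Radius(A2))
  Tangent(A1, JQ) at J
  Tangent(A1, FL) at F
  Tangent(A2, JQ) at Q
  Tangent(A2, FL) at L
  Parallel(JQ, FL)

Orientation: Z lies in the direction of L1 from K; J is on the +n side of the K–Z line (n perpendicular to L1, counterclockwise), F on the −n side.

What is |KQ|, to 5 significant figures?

23.173

Tangency of A1 to both parallel lines with radius 6.3 puts J and F at K ± 6.3·n: J = (-2.2987, 5.8657), F = (2.2987, -5.8657). Equal radii place Q and L the same way about Z: Q = Z + 6.3·n = (18.464, 14.002), L = Z − 6.3·n = (23.061, 2.2711). Then |KQ| = |Q − K| = 23.173.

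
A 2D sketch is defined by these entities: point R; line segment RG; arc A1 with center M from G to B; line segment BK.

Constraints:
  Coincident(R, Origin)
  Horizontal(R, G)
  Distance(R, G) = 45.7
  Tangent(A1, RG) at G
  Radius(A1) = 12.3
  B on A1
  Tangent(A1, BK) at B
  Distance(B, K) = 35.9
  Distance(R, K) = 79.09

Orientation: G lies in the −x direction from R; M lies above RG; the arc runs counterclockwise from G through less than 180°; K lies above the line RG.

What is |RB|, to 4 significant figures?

43.52

Checks: |MB| = 12.30 ✓; ∠(MB, BK) = 90.00° ✓; |BK| = 35.90 ✓; |RK| = 79.09 ✓.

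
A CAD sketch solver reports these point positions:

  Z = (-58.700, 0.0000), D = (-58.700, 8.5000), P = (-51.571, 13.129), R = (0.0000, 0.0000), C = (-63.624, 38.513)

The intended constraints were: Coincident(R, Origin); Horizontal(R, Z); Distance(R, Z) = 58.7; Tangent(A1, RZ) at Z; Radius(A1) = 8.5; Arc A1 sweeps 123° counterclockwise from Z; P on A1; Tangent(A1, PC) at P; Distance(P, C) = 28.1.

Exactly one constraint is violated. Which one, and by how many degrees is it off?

Tangent(A1, PC) at P — off by 7.60°.

R = (0.00, 0.00) ✓; R.y = 0.00, Z.y = 0.00 ✓; |RZ| = 58.70 ✓; ∠(DZ, ZR) = 90.00° ✓; |DZ| = 8.500 ✓; bearing(D→P) − bearing(D→Z) = 123.0° ✓; |DP| = 8.500 ✓; ∠(DP, PC) = 97.60° ✗; |PC| = 28.10 ✓.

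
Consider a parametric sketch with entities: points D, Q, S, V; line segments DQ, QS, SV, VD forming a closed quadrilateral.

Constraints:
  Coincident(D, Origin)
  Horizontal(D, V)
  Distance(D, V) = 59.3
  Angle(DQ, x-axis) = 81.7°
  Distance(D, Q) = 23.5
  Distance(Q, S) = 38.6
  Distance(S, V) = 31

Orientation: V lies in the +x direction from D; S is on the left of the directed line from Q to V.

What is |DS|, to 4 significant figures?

49.15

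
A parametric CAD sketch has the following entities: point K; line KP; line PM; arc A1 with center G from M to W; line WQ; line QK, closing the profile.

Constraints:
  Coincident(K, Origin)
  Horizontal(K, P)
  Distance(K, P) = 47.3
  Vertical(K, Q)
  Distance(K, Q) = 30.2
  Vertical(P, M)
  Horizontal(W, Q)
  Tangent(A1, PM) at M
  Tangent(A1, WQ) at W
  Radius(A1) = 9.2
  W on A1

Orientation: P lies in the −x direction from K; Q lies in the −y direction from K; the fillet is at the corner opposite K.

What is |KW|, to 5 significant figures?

48.617

K is at the origin; K and P share the same y with |KP| = 47.3 and P on the −x side, so P = (-47.300, 0.0000). KQ is vertical with |KQ| = 30.2 and Q on the −y side, so Q = (0.0000, -30.200). The virtual corner opposite K is at (-47.300, -30.200). The tangent condition forces GM to be normal to PM and tangency of A1 to WQ means the radius GW is perpendicular to WQ, with radius 9.2, so the center G sits 9.2 in from both sides at G = (-38.100, -21.000). That places the tangent points at M = (-47.300, -21.000) on PM and W = (-38.100, -30.200) on WQ. Then |KW| = |W − K| = 48.617.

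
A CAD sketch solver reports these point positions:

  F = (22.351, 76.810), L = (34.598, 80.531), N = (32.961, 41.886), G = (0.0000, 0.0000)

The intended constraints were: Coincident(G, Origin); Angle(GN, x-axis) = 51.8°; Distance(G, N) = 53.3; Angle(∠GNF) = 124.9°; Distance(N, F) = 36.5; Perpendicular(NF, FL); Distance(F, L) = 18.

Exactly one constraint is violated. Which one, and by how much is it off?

Distance(F, L) = 18 — off by 5.20.

G = (0.00, 0.00) ✓; GN at 51.80° ✓; |GN| = 53.30 ✓; ∠GNF = 124.9° ✓; |NF| = 36.50 ✓; ∠(NF, FL) = 90.00° ✓; |FL| = 12.80 ✗.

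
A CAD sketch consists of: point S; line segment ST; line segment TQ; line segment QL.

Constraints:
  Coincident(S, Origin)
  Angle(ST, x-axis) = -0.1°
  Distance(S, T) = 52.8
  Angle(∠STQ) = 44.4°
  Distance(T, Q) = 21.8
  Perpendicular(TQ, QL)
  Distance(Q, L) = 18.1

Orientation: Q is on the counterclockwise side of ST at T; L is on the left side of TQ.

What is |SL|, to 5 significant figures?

24.670

∠STQ = 44.4°, so TQ runs at -0.1° + (180° − 44.4°) = 135.50° from the x-axis; with |TQ| = 21.8, Q = T + 21.8·(cos 135.50°, sin 135.50°) = (37.251, 15.188). The perpendicularity gives QL at right angles to TQ; with |QL| = 18.1 on the left of TQ, L = Q + 18.1·(-0.70091, -0.71325) = (24.565, 2.2778). Then |SL| = |L − S| = 24.670.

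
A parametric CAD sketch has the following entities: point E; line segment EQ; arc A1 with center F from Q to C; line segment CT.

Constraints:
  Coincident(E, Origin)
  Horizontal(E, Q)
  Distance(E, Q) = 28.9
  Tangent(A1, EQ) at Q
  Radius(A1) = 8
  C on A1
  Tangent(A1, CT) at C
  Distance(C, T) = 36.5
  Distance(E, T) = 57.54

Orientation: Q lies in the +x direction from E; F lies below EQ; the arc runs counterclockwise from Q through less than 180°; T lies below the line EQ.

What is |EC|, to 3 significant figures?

24.3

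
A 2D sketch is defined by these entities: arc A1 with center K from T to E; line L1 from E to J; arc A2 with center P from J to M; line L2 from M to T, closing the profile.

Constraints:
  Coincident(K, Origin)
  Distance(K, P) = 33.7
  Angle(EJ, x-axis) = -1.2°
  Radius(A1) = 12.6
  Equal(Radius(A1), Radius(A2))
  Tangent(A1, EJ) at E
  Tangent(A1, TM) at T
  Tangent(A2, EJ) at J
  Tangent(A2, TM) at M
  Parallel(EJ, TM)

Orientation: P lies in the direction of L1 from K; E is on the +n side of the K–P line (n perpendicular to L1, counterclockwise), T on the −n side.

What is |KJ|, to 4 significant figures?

35.98

The slot axis is L1's direction at -1.2°, so u = (cos -1.2°, sin -1.2°) = (0.9998, -0.02094) and n = (−sin -1.2°, cos -1.2°) = (0.02094, 0.9998). K is at the origin and P lies 33.7 along u from K, so P = 33.7·u = (33.69, -0.7058). Tangency of A1 to both parallel lines with radius 12.6 puts E and T at K ± 12.6·n: E = (0.2639, 12.60), T = (-0.2639, -12.60). Equal radii place J and M the same way about P: J = P + 12.6·n = (33.96, 11.89), M = P − 12.6·n = (33.43, -13.30). Then |KJ| = |J − K| = 35.98.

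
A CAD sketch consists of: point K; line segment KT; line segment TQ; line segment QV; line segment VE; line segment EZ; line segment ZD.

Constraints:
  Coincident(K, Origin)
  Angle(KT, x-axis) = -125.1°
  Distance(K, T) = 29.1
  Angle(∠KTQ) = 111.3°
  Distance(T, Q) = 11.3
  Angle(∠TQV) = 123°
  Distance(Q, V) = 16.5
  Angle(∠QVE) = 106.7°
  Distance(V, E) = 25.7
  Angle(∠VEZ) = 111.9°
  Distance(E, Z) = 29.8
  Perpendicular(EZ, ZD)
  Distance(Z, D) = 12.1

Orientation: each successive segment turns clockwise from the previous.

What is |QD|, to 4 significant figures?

34.46

∠VEZ = 111.9° gives EZ at -32.20° from the x-axis; with |EZ| = 29.8, Z = (12.90, -6.340). EZ is perpendicular to ZD, so ZD runs at -122.2°; with |ZD| = 12.1, D = (6.454, -16.58). Then |QD| = |D − Q| = 34.46.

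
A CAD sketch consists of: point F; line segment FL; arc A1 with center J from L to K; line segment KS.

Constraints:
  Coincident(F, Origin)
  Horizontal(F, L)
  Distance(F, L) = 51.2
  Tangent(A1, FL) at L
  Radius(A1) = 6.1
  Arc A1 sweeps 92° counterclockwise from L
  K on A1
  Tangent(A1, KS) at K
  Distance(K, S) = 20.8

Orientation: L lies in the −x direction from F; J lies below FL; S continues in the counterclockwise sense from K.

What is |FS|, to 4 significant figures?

62.73

F is at the origin; FL is horizontal with |FL| = 51.2 and L on the −x side, so L = (-51.20, 0.000). Since A1 is tangent to FL there, JL ⟂ FL, so J = L + (0, -6.1) = (-51.20, -6.100). On A1, L sits at bearing 90° from J; a 92° counterclockwise sweep puts K at bearing 182°, so K = J + 6.1·(cos 182°, sin 182°) = (-57.30, -6.313). A1 meets KS tangentially, so JK is at right angles to KS, so KS runs along (−sin 182°, cos 182°); with |KS| = 20.8, S = (-56.57, -27.10). Then |FS| = |S − F| = 62.73.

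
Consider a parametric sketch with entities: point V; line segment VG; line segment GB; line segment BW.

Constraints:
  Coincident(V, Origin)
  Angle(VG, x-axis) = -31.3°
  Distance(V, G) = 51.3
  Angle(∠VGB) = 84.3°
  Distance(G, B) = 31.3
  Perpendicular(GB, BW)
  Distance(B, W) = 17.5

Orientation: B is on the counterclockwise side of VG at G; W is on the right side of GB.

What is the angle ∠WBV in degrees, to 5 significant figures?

152.83°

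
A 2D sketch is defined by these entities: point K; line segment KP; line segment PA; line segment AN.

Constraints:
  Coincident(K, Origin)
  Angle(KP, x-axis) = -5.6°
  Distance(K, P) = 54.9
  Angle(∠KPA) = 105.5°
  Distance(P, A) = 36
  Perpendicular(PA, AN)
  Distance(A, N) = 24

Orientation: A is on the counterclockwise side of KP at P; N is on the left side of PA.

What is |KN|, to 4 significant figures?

58.34

K is at the origin; KP runs at -5.6° with length 54.9, so P = 54.9·(cos -5.6°, sin -5.6°) = (54.64, -5.357). ∠KPA = 105.5°, so PA runs at -5.6° + (180° − 105.5°) = 68.90° from the x-axis; with |PA| = 36.0, A = P + 36.0·(cos 68.90°, sin 68.90°) = (67.60, 28.23). PA is perpendicular to AN; with |AN| = 24.0 on the left of PA, N = A + 24.0·(-0.9330, 0.3600) = (45.21, 36.87). Then |KN| = |N − K| = 58.34.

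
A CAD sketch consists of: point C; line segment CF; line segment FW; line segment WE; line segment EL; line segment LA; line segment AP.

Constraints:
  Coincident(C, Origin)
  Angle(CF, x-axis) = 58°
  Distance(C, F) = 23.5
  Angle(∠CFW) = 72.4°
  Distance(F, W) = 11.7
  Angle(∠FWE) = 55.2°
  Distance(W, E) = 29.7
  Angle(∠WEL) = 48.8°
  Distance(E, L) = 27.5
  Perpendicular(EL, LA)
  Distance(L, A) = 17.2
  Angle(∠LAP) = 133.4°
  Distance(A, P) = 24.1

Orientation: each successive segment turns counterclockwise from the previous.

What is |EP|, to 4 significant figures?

35.21

C is at the origin; CF runs at 58.0° with length 23.5, so F = (12.45, 19.93). ∠CFW = 72.4° gives FW at 165.6° from the x-axis; with |FW| = 11.7, W = (1.121, 22.84). ∠FWE = 55.2° gives WE at -69.60° from the x-axis; with |WE| = 29.7, E = (11.47, -4.998). ∠WEL = 48.8° gives EL at 61.60° from the x-axis; with |EL| = 27.5, L = (24.55, 19.19). The perpendicularity gives LA at right angles to EL, so LA runs at 151.6°; with |LA| = 17.2, A = (9.423, 27.37). ∠LAP = 133.4° gives AP at -161.8° from the x-axis; with |AP| = 24.1, P = (-13.47, 19.85). Then |EP| = |P − E| = 35.21.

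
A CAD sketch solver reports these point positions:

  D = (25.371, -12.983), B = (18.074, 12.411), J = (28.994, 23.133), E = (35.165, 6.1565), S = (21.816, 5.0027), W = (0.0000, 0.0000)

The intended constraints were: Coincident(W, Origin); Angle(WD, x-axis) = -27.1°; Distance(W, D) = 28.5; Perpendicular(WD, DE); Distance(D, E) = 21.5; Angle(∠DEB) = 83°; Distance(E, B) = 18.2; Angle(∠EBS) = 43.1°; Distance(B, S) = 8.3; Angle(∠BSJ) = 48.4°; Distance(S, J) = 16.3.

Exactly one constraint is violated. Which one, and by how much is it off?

Distance(S, J) = 16.3 — off by 3.20.

W = (0.00, 0.00) ✓; WD at -27.10° ✓; |WD| = 28.50 ✓; ∠(WD, DE) = 90.00° ✓; |DE| = 21.50 ✓; ∠DEB = 83.00° ✓; |EB| = 18.20 ✓; ∠EBS = 43.10° ✓; |BS| = 8.300 ✓; ∠BSJ = 48.40° ✓; |SJ| = 19.50 ✗.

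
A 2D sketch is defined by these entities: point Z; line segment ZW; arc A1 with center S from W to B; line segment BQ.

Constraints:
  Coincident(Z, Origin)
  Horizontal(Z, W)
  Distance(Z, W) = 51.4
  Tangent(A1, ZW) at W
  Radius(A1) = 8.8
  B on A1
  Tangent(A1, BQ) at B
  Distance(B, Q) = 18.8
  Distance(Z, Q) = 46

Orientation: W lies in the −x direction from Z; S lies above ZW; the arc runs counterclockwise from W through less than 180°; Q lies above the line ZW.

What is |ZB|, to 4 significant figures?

43.37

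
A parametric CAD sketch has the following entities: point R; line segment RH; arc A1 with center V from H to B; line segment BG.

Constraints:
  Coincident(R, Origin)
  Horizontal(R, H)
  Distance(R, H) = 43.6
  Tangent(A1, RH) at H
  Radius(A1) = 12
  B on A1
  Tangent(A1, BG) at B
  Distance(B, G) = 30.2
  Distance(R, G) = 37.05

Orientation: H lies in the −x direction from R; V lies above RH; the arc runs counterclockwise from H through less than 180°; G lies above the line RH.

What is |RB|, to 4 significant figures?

33.73

Checks: |VB| = 12.00 ✓; ∠(VB, BG) = 90.00° ✓; |BG| = 30.20 ✓; |RG| = 37.05 ✓.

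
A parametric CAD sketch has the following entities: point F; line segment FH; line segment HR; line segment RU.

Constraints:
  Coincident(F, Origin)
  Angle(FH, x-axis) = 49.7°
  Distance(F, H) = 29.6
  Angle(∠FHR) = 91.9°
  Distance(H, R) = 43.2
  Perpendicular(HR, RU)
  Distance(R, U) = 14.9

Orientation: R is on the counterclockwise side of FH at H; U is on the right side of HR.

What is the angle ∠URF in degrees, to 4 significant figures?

123.8°

∠FHR = 91.9°, so HR runs at 49.7° + (180° − 91.9°) = 137.8° from the x-axis; with |HR| = 43.2, R = H + 43.2·(cos 137.8°, sin 137.8°) = (-12.86, 51.59). HR ⟂ RU; with |RU| = 14.9 on the right of HR, U = R + 14.9·(0.6717, 0.7408) = (-2.849, 62.63). Then cos ∠URF = RU·RF / (|RU||RF|), giving 123.8°.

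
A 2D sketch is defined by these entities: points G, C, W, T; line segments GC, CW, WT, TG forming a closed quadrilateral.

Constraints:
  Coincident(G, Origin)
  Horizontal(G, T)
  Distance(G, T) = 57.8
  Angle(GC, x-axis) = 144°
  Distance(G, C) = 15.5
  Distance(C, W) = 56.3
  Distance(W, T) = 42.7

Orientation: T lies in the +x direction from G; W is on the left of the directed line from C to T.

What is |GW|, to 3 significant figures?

51.9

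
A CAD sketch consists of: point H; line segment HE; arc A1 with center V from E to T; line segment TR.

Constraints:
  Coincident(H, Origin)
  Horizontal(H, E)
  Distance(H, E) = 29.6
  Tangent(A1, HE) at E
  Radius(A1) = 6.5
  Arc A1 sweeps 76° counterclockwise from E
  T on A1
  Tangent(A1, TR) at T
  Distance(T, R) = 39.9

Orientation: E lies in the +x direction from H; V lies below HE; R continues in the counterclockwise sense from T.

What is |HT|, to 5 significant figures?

23.809

H is at the origin; HE is horizontal with |HE| = 29.6 and E on the +x side, so E = (29.600, 0.0000). A1 meets HE tangentially, so VE is at right angles to HE, so V = E + (0, -6.5) = (29.600, -6.5000). On A1, E sits at bearing 90° from V; a 76° counterclockwise sweep puts T at bearing 166°, so T = V + 6.5·(cos 166°, sin 166°) = (23.293, -4.9275). Then |HT| = |T − H| = 23.809.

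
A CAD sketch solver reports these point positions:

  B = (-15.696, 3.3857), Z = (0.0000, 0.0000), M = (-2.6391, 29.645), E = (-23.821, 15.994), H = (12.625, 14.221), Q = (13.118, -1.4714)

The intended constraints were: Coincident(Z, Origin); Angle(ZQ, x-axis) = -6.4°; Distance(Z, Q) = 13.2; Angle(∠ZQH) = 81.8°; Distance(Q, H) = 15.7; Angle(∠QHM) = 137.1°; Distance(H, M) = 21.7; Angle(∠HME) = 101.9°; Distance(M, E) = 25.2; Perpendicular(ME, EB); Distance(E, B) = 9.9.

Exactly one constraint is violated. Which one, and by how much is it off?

Distance(E, B) = 9.9 — off by 5.10.

Z = (0.00, 0.00) ✓; ZQ at -6.400° ✓; |ZQ| = 13.20 ✓; ∠ZQH = 81.80° ✓; |QH| = 15.70 ✓; ∠QHM = 137.1° ✓; |HM| = 21.70 ✓; ∠HME = 101.9° ✓; |ME| = 25.20 ✓; ∠(ME, EB) = 90.00° ✓; |EB| = 15.00 ✗.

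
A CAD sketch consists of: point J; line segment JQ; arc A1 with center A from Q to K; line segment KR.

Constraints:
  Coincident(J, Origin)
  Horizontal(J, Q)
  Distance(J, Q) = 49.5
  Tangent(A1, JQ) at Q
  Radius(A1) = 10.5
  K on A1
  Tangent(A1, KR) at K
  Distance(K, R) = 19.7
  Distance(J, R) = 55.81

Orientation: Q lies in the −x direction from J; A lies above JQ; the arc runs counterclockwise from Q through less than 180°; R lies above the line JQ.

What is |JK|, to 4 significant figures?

41.78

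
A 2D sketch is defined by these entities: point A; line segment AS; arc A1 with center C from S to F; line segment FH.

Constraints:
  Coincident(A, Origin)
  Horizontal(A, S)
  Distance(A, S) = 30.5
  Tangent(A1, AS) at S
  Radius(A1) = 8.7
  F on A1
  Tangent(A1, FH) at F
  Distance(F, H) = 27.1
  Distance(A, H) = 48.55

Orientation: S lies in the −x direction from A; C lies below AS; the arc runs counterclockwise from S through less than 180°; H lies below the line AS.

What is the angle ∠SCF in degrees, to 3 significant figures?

106°

Checks: A.y = 0.00, S.y = 0.00 ✓; |CF| = 8.700 ✓; ∠(CF, FH) = 90.00° ✓; |FH| = 27.10 ✓; |AH| = 48.55 ✓.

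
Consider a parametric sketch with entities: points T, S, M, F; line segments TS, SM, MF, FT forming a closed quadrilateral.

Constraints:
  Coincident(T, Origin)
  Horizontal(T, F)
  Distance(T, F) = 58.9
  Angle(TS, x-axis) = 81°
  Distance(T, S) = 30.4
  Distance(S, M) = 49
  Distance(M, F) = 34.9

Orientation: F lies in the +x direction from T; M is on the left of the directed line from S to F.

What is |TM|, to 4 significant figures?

63.70

Checks: |SM| = 49.00 ✓; |MF| = 34.90 ✓.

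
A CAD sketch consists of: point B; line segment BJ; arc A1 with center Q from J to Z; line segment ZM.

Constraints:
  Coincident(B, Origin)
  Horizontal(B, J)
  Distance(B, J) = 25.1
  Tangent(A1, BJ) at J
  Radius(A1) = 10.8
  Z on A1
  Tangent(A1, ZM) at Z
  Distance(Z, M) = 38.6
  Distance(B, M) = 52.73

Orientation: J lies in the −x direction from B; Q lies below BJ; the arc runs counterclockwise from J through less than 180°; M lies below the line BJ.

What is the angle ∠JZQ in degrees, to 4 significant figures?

31.17°

Checks: |QZ| = 10.80 ✓; ∠(QZ, ZM) = 90.00° ✓; |ZM| = 38.60 ✓; |BM| = 52.73 ✓.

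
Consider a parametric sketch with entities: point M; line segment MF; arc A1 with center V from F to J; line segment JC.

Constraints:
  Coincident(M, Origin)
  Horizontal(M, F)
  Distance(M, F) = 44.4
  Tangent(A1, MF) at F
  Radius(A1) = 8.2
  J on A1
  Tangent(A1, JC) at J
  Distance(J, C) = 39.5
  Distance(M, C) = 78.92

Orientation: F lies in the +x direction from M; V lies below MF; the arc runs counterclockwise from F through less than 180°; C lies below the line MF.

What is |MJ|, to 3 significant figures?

41.2

Checks: M = (0.00, 0.00) ✓; |VJ| = 8.200 ✓; ∠(VJ, JC) = 90.00° ✓; |JC| = 39.50 ✓; |MC| = 78.92 ✓.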